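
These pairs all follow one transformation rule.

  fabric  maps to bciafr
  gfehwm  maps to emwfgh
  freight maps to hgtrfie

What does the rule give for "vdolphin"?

In each case the input is transformed by: swap each adjacent pair of characters (1↔2, 3↔4, ...), then move the last 3 characters to the front (rotate right by 3).
"vdolphin" → "pnidvloh".

pnidvloh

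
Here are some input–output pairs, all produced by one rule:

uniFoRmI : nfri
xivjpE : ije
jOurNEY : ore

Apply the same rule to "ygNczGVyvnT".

gcgyn

The pattern: keep every other character starting from the second (positions 2nd, 4th, 6th, ...), then convert every letter to lowercase.
Applying both steps to "ygNczGVyvnT": "gcGyn", then "gcgyn".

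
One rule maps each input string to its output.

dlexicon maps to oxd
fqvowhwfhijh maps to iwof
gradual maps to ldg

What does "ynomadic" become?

The rule is to keep one character in every 3, starting at position 1 (positions 1st, 4th, 7th, ...), then reverse the string.
So "ynomadic" becomes "imy".

imy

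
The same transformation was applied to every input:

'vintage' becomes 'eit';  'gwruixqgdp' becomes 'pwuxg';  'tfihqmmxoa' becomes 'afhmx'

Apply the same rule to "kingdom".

Rule — move the last 2 characters to the front (rotate right by 2), then keep every other character starting from the second (positions 2nd, 4th, 6th, ...).
"kingdom" → "omkingd" → "mig".

mig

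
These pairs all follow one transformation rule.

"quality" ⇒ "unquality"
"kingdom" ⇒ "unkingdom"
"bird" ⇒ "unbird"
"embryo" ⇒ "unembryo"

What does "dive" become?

undive

Each output is the input with this applied: prepend "un".
Applying that to "dive" gives "undive".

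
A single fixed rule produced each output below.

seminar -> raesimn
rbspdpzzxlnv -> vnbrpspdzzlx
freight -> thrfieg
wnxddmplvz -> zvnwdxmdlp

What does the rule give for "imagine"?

The pattern: move the last 2 characters to the front (rotate right by 2), then swap each adjacent pair of characters (1↔2, 3↔4, ...).
Applying both steps to "imagine": "neimagi", then "enmigai".

enmigai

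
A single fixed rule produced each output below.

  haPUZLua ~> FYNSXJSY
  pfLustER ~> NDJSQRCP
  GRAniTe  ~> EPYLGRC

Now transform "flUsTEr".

In each case the input is transformed by: shift every letter 2 places backward in the alphabet (wrapping around), then convert every letter to uppercase.
Starting from "flUsTEr": after the first operation, "djSqRCp"; after the second, "DJSQRCP".

DJSQRCP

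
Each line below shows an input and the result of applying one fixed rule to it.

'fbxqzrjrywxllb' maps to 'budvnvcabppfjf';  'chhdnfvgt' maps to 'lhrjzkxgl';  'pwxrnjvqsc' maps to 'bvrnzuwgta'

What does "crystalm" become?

What's happening: shift every letter 4 places forward in the alphabet (wrapping around), then move the first 2 characters to the end (rotate left by 2).
Working it through for "crystalm": intermediate "gvcwxepq", final "cwxepqgv".
(Check on "chhdnfvgt": → "gllhrjzkx" → "lhrjzkxgl" ✓)

cwxepqgv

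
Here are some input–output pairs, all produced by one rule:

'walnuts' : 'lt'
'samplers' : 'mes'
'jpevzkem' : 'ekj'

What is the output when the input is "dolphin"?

The pattern: move the first character to the end, then keep one character in every 3, starting at position 2 (positions 2nd, 5th, 8th, ...).
On "dolphin": the first step gives "olphind", and the second then gives "li".
(Check on "jpevzkem": → "pevzkemj" → "ekj" ✓)

li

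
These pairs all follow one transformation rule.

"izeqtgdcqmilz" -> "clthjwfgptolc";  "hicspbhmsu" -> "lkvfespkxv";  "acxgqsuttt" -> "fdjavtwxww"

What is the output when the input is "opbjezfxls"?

srmechaivo

In each case the input is transformed by: swap each adjacent pair of characters (1↔2, 3↔4, ...), then shift every letter 3 places forward in the alphabet (wrapping around).
For "opbjezfxls" the result is "srmechaivo".
(Check on "acxgqsuttt": → "cagxsqtutt" → "fdjavtwxww" ✓)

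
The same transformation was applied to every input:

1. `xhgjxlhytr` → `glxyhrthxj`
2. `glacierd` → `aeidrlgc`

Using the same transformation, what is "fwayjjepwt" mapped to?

ajjpetwwfy

The rule is to swap each adjacent pair of characters (1↔2, 3↔4, ...), then move the first 3 characters to the end (rotate left by 3).
Applying both steps to "fwayjjepwt": "wfyajjpetw", then "ajjpetwwfy".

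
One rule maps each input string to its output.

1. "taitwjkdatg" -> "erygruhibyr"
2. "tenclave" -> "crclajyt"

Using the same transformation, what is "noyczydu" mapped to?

slmwaxwb

In each case the input is transformed by: move the last character to the front, then shift every letter 2 places backward in the alphabet (wrapping around).
Starting from "noyczydu": after the first operation, "unoyczyd"; after the second, "slmwaxwb".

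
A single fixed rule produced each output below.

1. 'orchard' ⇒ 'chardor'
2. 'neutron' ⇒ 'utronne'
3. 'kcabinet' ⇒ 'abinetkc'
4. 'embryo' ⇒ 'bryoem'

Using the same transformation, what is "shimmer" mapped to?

The transformation: move the first 2 characters to the end (rotate left by 2).
Applying that to "shimmer" gives "immersh".

immersh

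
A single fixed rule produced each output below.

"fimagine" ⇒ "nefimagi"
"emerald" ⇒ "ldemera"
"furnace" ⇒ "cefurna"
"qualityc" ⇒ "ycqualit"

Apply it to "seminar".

arsemin

The rule is to move the last 2 characters to the front (rotate right by 2).
So "seminar" becomes "arsemin".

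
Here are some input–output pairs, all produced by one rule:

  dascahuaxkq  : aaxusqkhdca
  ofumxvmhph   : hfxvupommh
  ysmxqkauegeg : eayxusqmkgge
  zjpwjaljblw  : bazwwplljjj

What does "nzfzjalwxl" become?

fazzxwnllj

The rule is to sort the characters into reverse alphabetical order, then move the last 2 characters to the front (rotate right by 2).
"nzfzjalwxl" → "fazzxwnllj".
(Check on "dascahuaxkq": → "xusqkhdcaaa" → "aaxusqkhdca" ✓)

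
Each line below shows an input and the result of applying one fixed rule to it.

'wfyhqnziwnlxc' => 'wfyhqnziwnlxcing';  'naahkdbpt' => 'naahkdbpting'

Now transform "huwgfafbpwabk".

huwgfafbpwabking

Looking at the pairs, the operation is to append "ing".
Doing the same to "huwgfafbpwabk": "huwgfafbpwabking".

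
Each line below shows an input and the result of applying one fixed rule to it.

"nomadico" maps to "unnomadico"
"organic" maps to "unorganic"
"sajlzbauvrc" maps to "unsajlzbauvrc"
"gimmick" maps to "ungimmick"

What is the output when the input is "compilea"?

uncompilea

Looking at the pairs, the operation is to prepend "un".
Doing the same to "compilea": "uncompilea".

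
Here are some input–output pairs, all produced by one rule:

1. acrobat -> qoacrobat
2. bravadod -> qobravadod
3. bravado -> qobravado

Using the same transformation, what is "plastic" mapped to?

qoplastic

In each case the input is transformed by: prepend "qo".
Doing the same to "plastic": "qoplastic".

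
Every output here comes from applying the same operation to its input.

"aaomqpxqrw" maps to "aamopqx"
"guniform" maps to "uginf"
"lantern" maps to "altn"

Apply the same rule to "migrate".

The rule is to delete the last 3 characters, then swap each adjacent pair of characters (1↔2, 3↔4, ...).
Working it through for "migrate": intermediate "migr", final "imrg".

imrg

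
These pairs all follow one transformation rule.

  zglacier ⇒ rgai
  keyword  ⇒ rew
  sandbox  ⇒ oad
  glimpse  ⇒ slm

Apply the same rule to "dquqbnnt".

tqqn

Rule — keep every other character starting from the second (positions 2nd, 4th, 6th, ...), then move the last character to the front.
For "dquqbnnt", step one produces "qqnt"; step two turns that into "tqqn".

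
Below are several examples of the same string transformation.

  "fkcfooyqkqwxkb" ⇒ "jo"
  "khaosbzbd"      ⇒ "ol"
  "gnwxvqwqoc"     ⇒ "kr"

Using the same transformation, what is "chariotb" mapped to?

Looking at the pairs, the operation is to shift every letter 4 places forward in the alphabet (wrapping around), then keep only the first 2 characters.
"chariotb" → "glevmsxf" → "gl".
(Check on "gnwxvqwqoc": → "krabzuausg" → "kr" ✓)

gl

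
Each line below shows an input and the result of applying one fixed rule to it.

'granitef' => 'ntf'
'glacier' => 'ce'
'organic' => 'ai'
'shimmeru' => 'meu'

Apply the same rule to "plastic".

The transformation: delete the first 2 characters, then keep every other character starting from the second (positions 2nd, 4th, 6th, ...).
For "plastic", step one produces "astic"; step two turns that into "si".

si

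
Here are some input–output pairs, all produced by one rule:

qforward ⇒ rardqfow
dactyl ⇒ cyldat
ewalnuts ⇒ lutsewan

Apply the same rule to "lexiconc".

ionclexc

Rule — swap the front and back halves of the string, then swap the first and last characters.
Applying both steps to "lexiconc": "conclexi", then "ionclexc".
(Check on "qforward": → "wardqfor" → "rardqfow" ✓)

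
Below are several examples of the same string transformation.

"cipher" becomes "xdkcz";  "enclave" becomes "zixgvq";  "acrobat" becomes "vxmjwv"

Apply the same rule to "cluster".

In each case the input is transformed by: delete the last character, then shift every letter 5 places backward in the alphabet (wrapping around).
Working it through for "cluster": intermediate "cluste", final "xgpnoz".

xgpnoz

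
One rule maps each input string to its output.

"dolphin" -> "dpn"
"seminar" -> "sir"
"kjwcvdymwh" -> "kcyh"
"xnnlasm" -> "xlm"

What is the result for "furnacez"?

fne

The pattern: keep one character in every 3, starting at position 1 (positions 1st, 4th, 7th, ...).
For "furnacez" the result is "fne".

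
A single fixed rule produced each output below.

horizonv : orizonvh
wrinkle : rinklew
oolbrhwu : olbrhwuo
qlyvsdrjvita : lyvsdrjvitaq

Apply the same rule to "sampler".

Looking at the pairs, the operation is to move the first character to the end.
For "sampler" the result is "amplers".

amplers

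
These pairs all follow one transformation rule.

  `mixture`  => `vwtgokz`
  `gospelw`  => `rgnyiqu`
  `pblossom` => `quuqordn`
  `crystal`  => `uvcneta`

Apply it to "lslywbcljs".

aydenlunun

Looking at the pairs, the operation is to shift every letter 2 places forward in the alphabet (wrapping around), then move the first 3 characters to the end (rotate left by 3).
On "lslywbcljs" that produces "aydenlunun".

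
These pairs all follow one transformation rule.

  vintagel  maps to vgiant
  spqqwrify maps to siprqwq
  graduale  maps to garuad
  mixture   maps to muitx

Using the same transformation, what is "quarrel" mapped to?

qrura

The rule is to delete the last 2 characters, then take characters alternately from the front and the back (1st, last, 2nd, 2nd-last, ...).
On "quarrel": the first step gives "quarr", and the second then gives "qrura".
(Check on "spqqwrify": → "spqqwri" → "siprqwq" ✓)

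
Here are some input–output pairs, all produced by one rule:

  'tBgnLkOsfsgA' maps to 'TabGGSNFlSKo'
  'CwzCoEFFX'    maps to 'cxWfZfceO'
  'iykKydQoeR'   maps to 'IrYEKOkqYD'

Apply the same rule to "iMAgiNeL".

IlmEanGI

The transformation: flip the case of every letter, then take characters alternately from the front and the back (1st, last, 2nd, 2nd-last, ...).
For "iMAgiNeL", step one produces "ImaGInEl"; step two turns that into "IlmEanGI".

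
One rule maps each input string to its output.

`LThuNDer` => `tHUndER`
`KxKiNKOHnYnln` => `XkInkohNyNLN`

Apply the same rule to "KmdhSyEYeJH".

The pattern: delete the first character, then flip the case of every letter.
Starting from "KmdhSyEYeJH": after the first operation, "mdhSyEYeJH"; after the second, "MDHsYeyEjh".

MDHsYeyEjh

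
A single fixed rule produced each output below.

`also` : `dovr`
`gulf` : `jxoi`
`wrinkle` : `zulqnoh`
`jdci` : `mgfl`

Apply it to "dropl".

gurso

The rule is to shift every letter 3 places forward in the alphabet (wrapping around).
"dropl" → "gurso".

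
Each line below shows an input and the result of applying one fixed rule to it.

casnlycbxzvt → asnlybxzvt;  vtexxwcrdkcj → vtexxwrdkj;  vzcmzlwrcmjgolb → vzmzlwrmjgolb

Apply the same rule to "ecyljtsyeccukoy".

In each case the input is transformed by: remove every "c".
On "ecyljtsyeccukoy" that produces "eyljtsyeukoy".

eyljtsyeukoy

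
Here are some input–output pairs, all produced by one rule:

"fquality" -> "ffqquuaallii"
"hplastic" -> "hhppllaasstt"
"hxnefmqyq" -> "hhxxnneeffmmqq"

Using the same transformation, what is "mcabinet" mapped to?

The pattern: delete the last 2 characters, then double every character.
For "mcabinet", step one produces "mcabin"; step two turns that into "mmccaabbiinn".
(Check on "fquality": → "fquali" → "ffqquuaallii" ✓)

mmccaabbiinn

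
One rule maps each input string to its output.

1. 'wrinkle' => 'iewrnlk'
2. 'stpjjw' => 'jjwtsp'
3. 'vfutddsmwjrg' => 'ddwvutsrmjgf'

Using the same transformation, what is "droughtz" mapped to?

The transformation: sort the characters into reverse alphabetical order, then move the last 2 characters to the front (rotate right by 2).
On "droughtz": the first step gives "zutrohgd", and the second then gives "gdzutroh".

gdzutroh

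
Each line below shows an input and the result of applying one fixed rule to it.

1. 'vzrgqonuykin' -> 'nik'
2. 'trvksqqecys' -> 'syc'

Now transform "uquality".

What's happening: reverse the string, then keep only the first 3 characters.
On "uquality": the first step gives "ytilauqu", and the second then gives "yti".
(Check on "vzrgqonuykin": → "nikyunoqgrzv" → "nik" ✓)

yti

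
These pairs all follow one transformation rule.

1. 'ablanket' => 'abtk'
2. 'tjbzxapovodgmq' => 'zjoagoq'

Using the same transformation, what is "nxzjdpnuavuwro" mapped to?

jxupwvo

The rule is to keep every other character starting from the second (positions 2nd, 4th, 6th, ...), then swap each adjacent pair of characters (1↔2, 3↔4, ...).
For "nxzjdpnuavuwro" the result is "jxupwvo".
(Check on "tjbzxapovodgmq": → "jzaoogq" → "zjoagoq" ✓)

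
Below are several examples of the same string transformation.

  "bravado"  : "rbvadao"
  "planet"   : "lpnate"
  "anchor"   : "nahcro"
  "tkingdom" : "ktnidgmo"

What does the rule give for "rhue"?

hreu

Each output is the input with this applied: swap each adjacent pair of characters (1↔2, 3↔4, ...).
On "rhue" that produces "hreu".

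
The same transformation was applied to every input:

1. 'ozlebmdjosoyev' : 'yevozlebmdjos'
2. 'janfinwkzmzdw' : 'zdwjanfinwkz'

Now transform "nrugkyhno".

hnonrugk

Each output is the input with this applied: move the last 3 characters to the front (rotate right by 3), then delete the last character.
For "nrugkyhno", step one produces "hnonrugky"; step two turns that into "hnonrugk".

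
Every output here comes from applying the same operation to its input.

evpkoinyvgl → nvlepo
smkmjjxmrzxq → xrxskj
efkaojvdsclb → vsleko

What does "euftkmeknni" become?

eniefk

The transformation: keep every other character starting from the first (positions 1st, 3rd, 5th, ...), then move the last 3 characters to the front (rotate right by 3).
"euftkmeknni" → "eniefk".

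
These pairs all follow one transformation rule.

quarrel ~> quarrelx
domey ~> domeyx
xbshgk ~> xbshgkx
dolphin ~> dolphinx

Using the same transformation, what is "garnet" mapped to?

The rule is to append "x".
"garnet" → "garnetx".

garnetx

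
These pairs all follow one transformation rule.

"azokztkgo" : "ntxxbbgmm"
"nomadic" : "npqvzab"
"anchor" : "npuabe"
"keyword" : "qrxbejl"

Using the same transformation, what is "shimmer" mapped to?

ruvzzef

The pattern: sort the characters into alphabetical order, then shift every letter 13 places forward in the alphabet (wrapping around) — i.e. ROT13.
Working it through for "shimmer": intermediate "ehimmrs", final "ruvzzef".
(Check on "nomadic": → "acdimno" → "npqvzab" ✓)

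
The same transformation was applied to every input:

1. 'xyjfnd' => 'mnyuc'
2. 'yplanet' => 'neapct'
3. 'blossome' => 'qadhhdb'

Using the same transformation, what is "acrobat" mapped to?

prgdqp

Rule — shift every letter 11 places backward in the alphabet (wrapping around), then delete the last character.
Starting from "acrobat": after the first operation, "prgdqpi"; after the second, "prgdqp".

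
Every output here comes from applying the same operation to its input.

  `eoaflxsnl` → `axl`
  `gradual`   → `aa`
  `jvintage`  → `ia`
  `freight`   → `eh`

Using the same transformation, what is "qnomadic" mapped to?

Looking at the pairs, the operation is to keep one character in every 3, starting at position 3 (positions 3rd, 6th, 9th, ...).
So "qnomadic" becomes "od".

od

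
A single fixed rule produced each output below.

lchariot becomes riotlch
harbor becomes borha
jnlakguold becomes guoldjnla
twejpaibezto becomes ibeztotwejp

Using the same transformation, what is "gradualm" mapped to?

The transformation: swap the front and back halves of the string, then delete the last character.
Working it through for "gradualm": intermediate "ualmgrad", final "ualmgra".

ualmgra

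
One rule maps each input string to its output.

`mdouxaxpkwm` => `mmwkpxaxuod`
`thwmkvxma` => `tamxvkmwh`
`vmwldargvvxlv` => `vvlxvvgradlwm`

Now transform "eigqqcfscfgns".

In each case the input is transformed by: move the first character to the end, then reverse the string.
For "eigqqcfscfgns" the result is "esngfcsfcqqgi".

esngfcsfcqqgi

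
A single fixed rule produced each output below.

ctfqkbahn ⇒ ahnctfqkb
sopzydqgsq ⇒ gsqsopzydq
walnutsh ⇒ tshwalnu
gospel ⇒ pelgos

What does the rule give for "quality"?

What's happening: move the last 3 characters to the front (rotate right by 3).
For "quality" the result is "ityqual".

ityqual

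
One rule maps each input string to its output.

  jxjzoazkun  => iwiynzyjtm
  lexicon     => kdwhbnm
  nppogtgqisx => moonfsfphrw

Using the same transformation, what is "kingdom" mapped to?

The rule is to shift every letter 1 place backward in the alphabet (wrapping around).
"kingdom" → "jhmfcnl".

jhmfcnl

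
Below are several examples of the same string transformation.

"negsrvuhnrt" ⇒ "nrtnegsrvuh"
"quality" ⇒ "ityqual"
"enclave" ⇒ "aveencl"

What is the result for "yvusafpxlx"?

xlxyvusafp

The rule is to move the last 3 characters to the front (rotate right by 3).
Doing the same to "yvusafpxlx": "xlxyvusafp".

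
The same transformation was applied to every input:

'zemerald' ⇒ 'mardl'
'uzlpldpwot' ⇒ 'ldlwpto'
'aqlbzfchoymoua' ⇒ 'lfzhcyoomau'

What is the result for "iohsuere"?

heuer

The rule is to swap each adjacent pair of characters (1↔2, 3↔4, ...), then delete the first 3 characters.
For "iohsuere", step one produces "oisheuer"; step two turns that into "heuer".
(Check on "zemerald": → "ezemardl" → "mardl" ✓)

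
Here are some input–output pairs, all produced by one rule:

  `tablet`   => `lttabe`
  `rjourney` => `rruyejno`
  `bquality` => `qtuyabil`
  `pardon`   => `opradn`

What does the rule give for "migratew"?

mrtwaegi

In each case the input is transformed by: sort the characters into alphabetical order, then swap the front and back halves of the string.
Starting from "migratew": after the first operation, "aegimrtw"; after the second, "mrtwaegi".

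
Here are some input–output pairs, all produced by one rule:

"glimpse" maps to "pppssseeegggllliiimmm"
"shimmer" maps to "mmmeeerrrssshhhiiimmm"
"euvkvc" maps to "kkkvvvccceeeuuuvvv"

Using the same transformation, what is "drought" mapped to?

ggghhhtttdddrrrooouuu

The rule is to move the last 3 characters to the front (rotate right by 3), then repeat every character 3 times.
For "drought", step one produces "ghtdrou"; step two turns that into "ggghhhtttdddrrrooouuu".
(Check on "euvkvc": → "kvceuv" → "kkkvvvccceeeuuuvvv" ✓)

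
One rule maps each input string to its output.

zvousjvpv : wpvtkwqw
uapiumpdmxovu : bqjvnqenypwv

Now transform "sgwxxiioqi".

The rule is to delete the first character, then shift every letter 1 place forward in the alphabet (wrapping around).
Starting from "sgwxxiioqi": after the first operation, "gwxxiioqi"; after the second, "hxyyjjprj".

hxyyjjprj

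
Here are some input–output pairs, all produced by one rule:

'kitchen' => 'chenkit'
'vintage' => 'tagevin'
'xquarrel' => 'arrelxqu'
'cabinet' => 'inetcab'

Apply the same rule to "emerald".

raldeme

In each case the input is transformed by: move the first 3 characters to the end (rotate left by 3).
Doing the same to "emerald": "raldeme".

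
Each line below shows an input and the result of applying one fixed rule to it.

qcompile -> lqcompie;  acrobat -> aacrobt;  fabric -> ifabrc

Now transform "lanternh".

Rule — move the last character to the front, then swap the first and last characters.
Applying that to "lanternh" gives "nlanterh".
(Check on "fabric": → "cfabri" → "ifabrc" ✓)

nlanterh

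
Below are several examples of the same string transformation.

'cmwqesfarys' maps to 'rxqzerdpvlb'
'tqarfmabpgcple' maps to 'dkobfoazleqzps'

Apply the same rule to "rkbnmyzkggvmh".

What's happening: shift every letter 1 place backward in the alphabet (wrapping around), then reverse the string.
Applying both steps to "rkbnmyzkggvmh": "qjamlxyjffulg", then "gluffjyxlmajq".

gluffjyxlmajq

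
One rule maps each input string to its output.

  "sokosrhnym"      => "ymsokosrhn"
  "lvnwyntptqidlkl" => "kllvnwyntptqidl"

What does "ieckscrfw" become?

fwieckscr

Each output is the input with this applied: move the last 2 characters to the front (rotate right by 2).
Doing the same to "ieckscrfw": "fwieckscr".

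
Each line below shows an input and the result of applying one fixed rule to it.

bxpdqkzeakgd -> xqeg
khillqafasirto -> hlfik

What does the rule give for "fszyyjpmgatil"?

What's happening: swap the first and last characters, then keep one character in every 3, starting at position 2 (positions 2nd, 5th, 8th, ...).
"fszyyjpmgatil" → "lszyyjpmgatif" → "symt".

symt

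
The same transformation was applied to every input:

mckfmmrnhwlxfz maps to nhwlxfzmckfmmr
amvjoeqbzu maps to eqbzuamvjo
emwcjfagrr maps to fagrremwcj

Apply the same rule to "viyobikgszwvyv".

gszwvyvviyobik

The rule is to swap the front and back halves of the string.
So "viyobikgszwvyv" becomes "gszwvyvviyobik".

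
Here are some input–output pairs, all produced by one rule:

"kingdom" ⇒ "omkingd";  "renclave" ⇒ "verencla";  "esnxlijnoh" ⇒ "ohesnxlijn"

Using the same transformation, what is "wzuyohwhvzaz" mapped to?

The rule is to move the last 2 characters to the front (rotate right by 2).
For "wzuyohwhvzaz" the result is "azwzuyohwhvz".

azwzuyohwhvz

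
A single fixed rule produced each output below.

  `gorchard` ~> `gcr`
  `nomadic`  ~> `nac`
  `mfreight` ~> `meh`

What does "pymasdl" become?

What's happening: keep one character in every 3, starting at position 1 (positions 1st, 4th, 7th, ...).
So "pymasdl" becomes "pal".

pal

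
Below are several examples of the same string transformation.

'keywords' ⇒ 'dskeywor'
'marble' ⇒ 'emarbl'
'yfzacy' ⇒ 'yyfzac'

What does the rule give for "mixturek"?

ekmixtur

Each output is the input with this applied: move the first 2 characters to the end (rotate left by 2), then swap the front and back halves of the string.
For "mixturek" the result is "ekmixtur".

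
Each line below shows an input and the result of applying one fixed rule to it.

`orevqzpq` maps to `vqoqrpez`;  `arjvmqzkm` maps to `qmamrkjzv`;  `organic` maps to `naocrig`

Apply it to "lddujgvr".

Rule — take characters alternately from the front and the back (1st, last, 2nd, 2nd-last, ...), then move the last 2 characters to the front (rotate right by 2).
Starting from "lddujgvr": after the first operation, "lrdvdguj"; after the second, "ujlrdvdg".

ujlrdvdg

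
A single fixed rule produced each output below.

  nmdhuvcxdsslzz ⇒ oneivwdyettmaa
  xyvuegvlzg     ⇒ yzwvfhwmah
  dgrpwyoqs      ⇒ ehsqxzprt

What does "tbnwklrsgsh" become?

ucoxlmsthti

In each case the input is transformed by: shift every letter 1 place forward in the alphabet (wrapping around).
Doing the same to "tbnwklrsgsh": "ucoxlmsthti".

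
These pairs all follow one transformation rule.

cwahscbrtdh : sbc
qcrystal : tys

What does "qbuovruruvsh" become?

rru

Looking at the pairs, the operation is to take characters alternately from the front and the back (1st, last, 2nd, 2nd-last, ...), then keep only the last 3 characters.
On "qbuovruruvsh": the first step gives "qhbsuvouvrru", and the second then gives "rru".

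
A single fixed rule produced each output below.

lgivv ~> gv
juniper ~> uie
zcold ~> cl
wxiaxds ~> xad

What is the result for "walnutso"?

Rule — keep every other character starting from the second (positions 2nd, 4th, 6th, ...).
"walnutso" → "anto".

anto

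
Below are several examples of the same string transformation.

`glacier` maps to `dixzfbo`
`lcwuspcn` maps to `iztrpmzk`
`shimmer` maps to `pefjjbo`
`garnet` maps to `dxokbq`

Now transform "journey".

glrokbv

The pattern: shift every letter 3 places backward in the alphabet (wrapping around).
Doing the same to "journey": "glrokbv".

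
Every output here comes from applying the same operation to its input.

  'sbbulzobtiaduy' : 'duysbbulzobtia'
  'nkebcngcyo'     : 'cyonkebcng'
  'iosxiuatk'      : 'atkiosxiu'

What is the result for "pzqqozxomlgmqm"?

Looking at the pairs, the operation is to move the last 3 characters to the front (rotate right by 3).
Doing the same to "pzqqozxomlgmqm": "mqmpzqqozxomlg".

mqmpzqqozxomlg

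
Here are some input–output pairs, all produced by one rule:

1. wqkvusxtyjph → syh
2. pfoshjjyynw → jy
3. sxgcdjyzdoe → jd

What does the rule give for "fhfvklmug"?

In each case the input is transformed by: keep one character in every 3, starting at position 3 (positions 3rd, 6th, 9th, ...), then delete the first character.
For "fhfvklmug", step one produces "flg"; step two turns that into "lg".

lg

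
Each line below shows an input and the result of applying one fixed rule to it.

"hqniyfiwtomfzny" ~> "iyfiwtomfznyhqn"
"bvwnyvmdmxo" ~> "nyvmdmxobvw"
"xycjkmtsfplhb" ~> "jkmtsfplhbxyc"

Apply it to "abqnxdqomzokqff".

The rule is to move the first 3 characters to the end (rotate left by 3).
"abqnxdqomzokqff" → "nxdqomzokqffabq".

nxdqomzokqffabq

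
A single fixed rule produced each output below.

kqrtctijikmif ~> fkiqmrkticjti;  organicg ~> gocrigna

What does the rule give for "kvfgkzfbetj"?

Rule — reverse the string, then take characters alternately from the front and the back (1st, last, 2nd, 2nd-last, ...).
"kvfgkzfbetj" → "jtebfzkgfvk" → "jktvefbgfkz".

jktvefbgfkz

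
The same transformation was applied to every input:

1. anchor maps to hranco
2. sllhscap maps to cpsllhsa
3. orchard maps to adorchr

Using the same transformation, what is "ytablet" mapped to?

ltytabe

Rule — move the last 2 characters to the front (rotate right by 2), then swap the first and last characters.
On "ytablet" that produces "ltytabe".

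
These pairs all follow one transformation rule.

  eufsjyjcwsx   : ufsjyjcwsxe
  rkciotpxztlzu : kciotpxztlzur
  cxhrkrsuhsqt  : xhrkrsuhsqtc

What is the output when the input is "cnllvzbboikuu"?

nllvzbboikuuc

Rule — move the first character to the end.
Applying that to "cnllvzbboikuu" gives "nllvzbboikuuc".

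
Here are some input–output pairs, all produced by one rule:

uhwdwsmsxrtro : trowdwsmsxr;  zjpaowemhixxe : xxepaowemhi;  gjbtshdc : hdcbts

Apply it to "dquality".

ityual

The pattern: delete the first 2 characters, then move the last 3 characters to the front (rotate right by 3).
On "dquality": the first step gives "uality", and the second then gives "ityual".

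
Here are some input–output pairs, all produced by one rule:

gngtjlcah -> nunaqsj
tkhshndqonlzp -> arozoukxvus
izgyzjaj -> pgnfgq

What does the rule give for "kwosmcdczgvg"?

rdvztjkjgn

Rule — shift every letter 7 places forward in the alphabet (wrapping around), then delete the last 2 characters.
Working it through for "kwosmcdczgvg": intermediate "rdvztjkjgncn", final "rdvztjkjgn".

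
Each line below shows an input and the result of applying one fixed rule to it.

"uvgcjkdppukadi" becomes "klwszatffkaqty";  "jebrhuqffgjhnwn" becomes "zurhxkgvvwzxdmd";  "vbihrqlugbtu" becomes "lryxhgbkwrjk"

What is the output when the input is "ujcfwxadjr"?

kzsvmnqtzh

The transformation: shift every letter 10 places backward in the alphabet (wrapping around).
"ujcfwxadjr" → "kzsvmnqtzh".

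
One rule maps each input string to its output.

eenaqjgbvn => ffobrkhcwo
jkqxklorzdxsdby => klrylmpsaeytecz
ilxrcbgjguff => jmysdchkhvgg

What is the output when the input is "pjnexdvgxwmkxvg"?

Looking at the pairs, the operation is to shift every letter 1 place forward in the alphabet (wrapping around).
On "pjnexdvgxwmkxvg" that produces "qkofyewhyxnlywh".

qkofyewhyxnlywh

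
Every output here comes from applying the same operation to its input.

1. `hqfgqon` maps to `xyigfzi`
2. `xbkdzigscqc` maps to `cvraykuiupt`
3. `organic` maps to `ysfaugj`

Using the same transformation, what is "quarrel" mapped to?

Rule — move the first 2 characters to the end (rotate left by 2), then shift every letter 8 places backward in the alphabet (wrapping around).
For "quarrel", step one produces "arrelqu"; step two turns that into "sjjwdim".

sjjwdim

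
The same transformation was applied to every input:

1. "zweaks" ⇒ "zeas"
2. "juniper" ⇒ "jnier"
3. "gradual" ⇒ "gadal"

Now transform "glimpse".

gimse

In each case the input is transformed by: double every character, then keep one character in every 3, starting at position 2 (positions 2nd, 5th, 8th, ...).
Starting from "glimpse": after the first operation, "gglliimmppssee"; after the second, "gimse".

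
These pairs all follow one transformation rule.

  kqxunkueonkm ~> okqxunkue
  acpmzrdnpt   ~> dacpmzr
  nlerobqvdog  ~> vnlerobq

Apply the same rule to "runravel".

The rule is to delete the last 3 characters, then move the last character to the front.
For "runravel" the result is "arunr".

arunr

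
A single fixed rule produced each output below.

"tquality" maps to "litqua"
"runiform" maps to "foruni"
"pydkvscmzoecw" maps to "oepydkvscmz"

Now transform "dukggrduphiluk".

In each case the input is transformed by: delete the last 2 characters, then move the last 2 characters to the front (rotate right by 2).
For "dukggrduphiluk", step one produces "dukggrduphil"; step two turns that into "ildukggrduph".
(Check on "runiform": → "runifo" → "foruni" ✓)

ildukggrduph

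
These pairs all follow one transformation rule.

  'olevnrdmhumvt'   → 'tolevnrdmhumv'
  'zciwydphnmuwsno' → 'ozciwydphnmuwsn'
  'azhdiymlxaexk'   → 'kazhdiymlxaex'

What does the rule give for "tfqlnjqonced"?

dtfqlnjqonce

The rule is to move the last character to the front.
Doing the same to "tfqlnjqonced": "dtfqlnjqonce".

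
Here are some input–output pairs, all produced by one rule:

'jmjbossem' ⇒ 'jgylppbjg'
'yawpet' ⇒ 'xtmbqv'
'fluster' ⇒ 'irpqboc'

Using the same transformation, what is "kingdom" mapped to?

Rule — move the first character to the end, then shift every letter 3 places backward in the alphabet (wrapping around).
Doing the same to "kingdom": "fkdaljh".
(Check on "fluster": → "lusterf" → "irpqboc" ✓)

fkdaljh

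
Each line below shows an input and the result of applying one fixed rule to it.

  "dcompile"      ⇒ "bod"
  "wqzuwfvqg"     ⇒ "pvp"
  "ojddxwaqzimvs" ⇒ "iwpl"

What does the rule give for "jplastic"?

orb

Each output is the input with this applied: keep one character in every 3, starting at position 2 (positions 2nd, 5th, 8th, ...), then shift every letter 1 place backward in the alphabet (wrapping around).
Working it through for "jplastic": intermediate "psc", final "orb".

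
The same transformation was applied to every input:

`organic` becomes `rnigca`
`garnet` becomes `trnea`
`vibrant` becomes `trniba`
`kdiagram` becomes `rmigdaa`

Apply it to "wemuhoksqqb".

The pattern: delete the first character, then sort the characters into reverse alphabetical order.
Applying both steps to "wemuhoksqqb": "emuhoksqqb", then "usqqomkheb".
(Check on "vibrant": → "ibrant" → "trniba" ✓)

usqqomkheb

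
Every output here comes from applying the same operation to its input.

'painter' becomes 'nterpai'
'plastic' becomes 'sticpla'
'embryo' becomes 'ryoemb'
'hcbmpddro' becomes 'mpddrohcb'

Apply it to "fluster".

Looking at the pairs, the operation is to move the first 3 characters to the end (rotate left by 3).
On "fluster" that produces "sterflu".

sterflu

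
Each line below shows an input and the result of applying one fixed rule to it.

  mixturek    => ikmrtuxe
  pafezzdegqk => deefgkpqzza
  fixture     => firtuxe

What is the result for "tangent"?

egnntta

The pattern: sort the characters into alphabetical order, then move the first character to the end.
For "tangent", step one produces "aegnntt"; step two turns that into "egnntta".
(Check on "fixture": → "efirtux" → "firtuxe" ✓)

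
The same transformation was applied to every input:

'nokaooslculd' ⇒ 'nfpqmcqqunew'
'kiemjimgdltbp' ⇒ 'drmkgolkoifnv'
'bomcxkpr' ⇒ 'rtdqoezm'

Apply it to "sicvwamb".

Each output is the input with this applied: shift every letter 2 places forward in the alphabet (wrapping around), then move the last 2 characters to the front (rotate right by 2).
Working it through for "sicvwamb": intermediate "ukexycod", final "odukexyc".

odukexyc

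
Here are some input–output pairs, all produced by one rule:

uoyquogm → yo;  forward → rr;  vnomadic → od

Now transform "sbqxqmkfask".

qma

Each output is the input with this applied: keep one character in every 3, starting at position 3 (positions 3rd, 6th, 9th, ...).
For "sbqxqmkfask" the result is "qma".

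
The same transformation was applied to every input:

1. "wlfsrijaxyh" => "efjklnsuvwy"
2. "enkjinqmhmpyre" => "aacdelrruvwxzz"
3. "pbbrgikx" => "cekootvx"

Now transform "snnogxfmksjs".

aabfffkstwxz

Looking at the pairs, the operation is to shift every letter 13 places forward in the alphabet (wrapping around) — i.e. ROT13, then sort the characters into alphabetical order.
Starting from "snnogxfmksjs": after the first operation, "faabtkszxfwf"; after the second, "aabfffkstwxz".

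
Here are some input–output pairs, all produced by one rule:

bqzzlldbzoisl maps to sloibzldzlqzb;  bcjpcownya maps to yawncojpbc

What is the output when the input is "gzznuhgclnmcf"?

cfnmclhgnuzzg

Looking at the pairs, the operation is to reverse the string, then swap each adjacent pair of characters (1↔2, 3↔4, ...).
For "gzznuhgclnmcf", step one produces "fcmnlcghunzzg"; step two turns that into "cfnmclhgnuzzg".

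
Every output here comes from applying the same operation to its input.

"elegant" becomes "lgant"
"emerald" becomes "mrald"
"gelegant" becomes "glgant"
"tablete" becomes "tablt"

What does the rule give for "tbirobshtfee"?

Looking at the pairs, the operation is to remove every "e".
Doing the same to "tbirobshtfee": "tbirobshtf".

tbirobshtf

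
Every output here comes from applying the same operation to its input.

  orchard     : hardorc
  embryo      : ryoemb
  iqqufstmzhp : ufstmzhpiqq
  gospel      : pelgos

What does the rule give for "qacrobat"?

robatqac

Looking at the pairs, the operation is to move the first 3 characters to the end (rotate left by 3).
Doing the same to "qacrobat": "robatqac".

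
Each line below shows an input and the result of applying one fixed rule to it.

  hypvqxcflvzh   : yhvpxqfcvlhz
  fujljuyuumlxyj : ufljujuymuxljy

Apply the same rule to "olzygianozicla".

loyzignazocial

The rule is to swap each adjacent pair of characters (1↔2, 3↔4, ...).
So "olzygianozicla" becomes "loyzignazocial".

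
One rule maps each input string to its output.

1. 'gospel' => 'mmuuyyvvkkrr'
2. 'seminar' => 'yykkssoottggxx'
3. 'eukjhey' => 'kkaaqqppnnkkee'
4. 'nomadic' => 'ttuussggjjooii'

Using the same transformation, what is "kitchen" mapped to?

qqoozziinnkktt

Looking at the pairs, the operation is to shift every letter 6 places forward in the alphabet (wrapping around), then double every character.
For "kitchen", step one produces "qozinkt"; step two turns that into "qqoozziinnkktt".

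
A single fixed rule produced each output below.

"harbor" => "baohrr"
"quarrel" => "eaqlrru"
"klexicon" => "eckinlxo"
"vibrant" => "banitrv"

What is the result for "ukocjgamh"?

In each case the input is transformed by: sort the characters into alphabetical order, then swap each adjacent pair of characters (1↔2, 3↔4, ...).
Applying that to "ukocjgamh" gives "cahgkjomu".

cahgkjomu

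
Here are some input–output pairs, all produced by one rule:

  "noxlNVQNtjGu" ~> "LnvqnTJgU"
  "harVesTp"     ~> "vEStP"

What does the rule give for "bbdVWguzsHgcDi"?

vwGUZShGCdI

In each case the input is transformed by: delete the first 3 characters, then flip the case of every letter.
"bbdVWguzsHgcDi" → "VWguzsHgcDi" → "vwGUZShGCdI".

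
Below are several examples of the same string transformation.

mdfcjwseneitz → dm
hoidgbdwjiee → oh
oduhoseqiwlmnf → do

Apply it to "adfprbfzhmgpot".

da

Looking at the pairs, the operation is to swap each adjacent pair of characters (1↔2, 3↔4, ...), then keep only the first 2 characters.
Working it through for "adfprbfzhmgpot": intermediate "dapfbrzfmhpgto", final "da".
(Check on "hoidgbdwjiee": → "ohdibgwdijee" → "oh" ✓)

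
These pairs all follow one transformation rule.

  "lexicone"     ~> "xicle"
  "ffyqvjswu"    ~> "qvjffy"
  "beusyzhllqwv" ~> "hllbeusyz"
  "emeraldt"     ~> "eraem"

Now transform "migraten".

In each case the input is transformed by: delete the last 3 characters, then move the last 3 characters to the front (rotate right by 3).
Applying both steps to "migraten": "migra", then "grami".

grami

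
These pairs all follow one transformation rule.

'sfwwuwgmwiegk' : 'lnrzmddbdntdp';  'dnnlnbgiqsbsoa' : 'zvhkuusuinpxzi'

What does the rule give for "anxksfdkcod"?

The pattern: move the last 3 characters to the front (rotate right by 3), then shift every letter 7 places forward in the alphabet (wrapping around).
Starting from "anxksfdkcod": after the first operation, "codanxksfdk"; after the second, "jvkhuerzmkr".
(Check on "dnnlnbgiqsbsoa": → "soadnnlnbgiqsb" → "zvhkuusuinpxzi" ✓)

jvkhuerzmkr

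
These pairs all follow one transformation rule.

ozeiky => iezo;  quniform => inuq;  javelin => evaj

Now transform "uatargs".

atau

The transformation: reverse the string, then keep only the last 4 characters.
For "uatargs", step one produces "sgratau"; step two turns that into "atau".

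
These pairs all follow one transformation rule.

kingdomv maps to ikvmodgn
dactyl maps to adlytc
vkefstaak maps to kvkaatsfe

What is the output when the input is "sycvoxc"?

yscxovc

The transformation: move the first 2 characters to the end (rotate left by 2), then reverse the string.
For "sycvoxc", step one produces "cvoxcsy"; step two turns that into "yscxovc".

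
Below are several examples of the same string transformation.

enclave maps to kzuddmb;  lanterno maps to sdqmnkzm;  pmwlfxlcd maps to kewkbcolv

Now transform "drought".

tfgscqn

Looking at the pairs, the operation is to move the first 3 characters to the end (rotate left by 3), then shift every letter 1 place backward in the alphabet (wrapping around).
Working it through for "drought": intermediate "ughtdro", final "tfgscqn".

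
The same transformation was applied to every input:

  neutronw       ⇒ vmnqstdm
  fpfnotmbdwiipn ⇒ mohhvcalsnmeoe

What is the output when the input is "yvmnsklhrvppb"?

In each case the input is transformed by: shift every letter 1 place backward in the alphabet (wrapping around), then reverse the string.
On "yvmnsklhrvppb": the first step gives "xulmrjkgquooa", and the second then gives "aoouqgkjrmlux".

aoouqgkjrmlux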